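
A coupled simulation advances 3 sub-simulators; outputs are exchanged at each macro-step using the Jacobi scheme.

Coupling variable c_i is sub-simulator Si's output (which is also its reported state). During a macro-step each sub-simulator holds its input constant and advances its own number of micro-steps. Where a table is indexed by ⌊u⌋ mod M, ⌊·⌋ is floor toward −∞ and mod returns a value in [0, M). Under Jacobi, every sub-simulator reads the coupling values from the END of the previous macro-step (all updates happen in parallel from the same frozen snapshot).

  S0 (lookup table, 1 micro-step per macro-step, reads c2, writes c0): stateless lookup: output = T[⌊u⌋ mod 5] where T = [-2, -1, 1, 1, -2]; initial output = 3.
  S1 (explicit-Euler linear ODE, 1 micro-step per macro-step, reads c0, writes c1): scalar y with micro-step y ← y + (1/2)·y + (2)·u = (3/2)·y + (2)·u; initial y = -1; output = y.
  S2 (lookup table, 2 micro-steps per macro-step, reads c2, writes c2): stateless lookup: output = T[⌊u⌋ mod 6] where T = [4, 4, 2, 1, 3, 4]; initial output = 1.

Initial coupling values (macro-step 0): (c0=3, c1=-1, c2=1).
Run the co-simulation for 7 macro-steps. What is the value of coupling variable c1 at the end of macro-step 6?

c1 at macro-step 6 = 515/64

macro 1: S0 reads c2=1 → after 1×micro: -1; S1 reads c0=3 → after 1×micro: 9/2; S2 reads c2=1 → after 2×micro: 4 ⇒ (c0=-1, c1=9/2, c2=4)
macro 2: S0 reads c2=4 → after 1×micro: -2; S1 reads c0=-1 → after 1×micro: 19/4; S2 reads c2=4 → after 2×micro: 3 ⇒ (c0=-2, c1=19/4, c2=3)
macro 3: S0 reads c2=3 → after 1×micro: 1; S1 reads c0=-2 → after 1×micro: 25/8; S2 reads c2=3 → after 2×micro: 1 ⇒ (c0=1, c1=25/8, c2=1)
macro 4: S0 reads c2=1 → after 1×micro: -1; S1 reads c0=1 → after 1×micro: 107/16; S2 reads c2=1 → after 2×micro: 4 ⇒ (c0=-1, c1=107/16, c2=4)
macro 5: S0 reads c2=4 → after 1×micro: -2; S1 reads c0=-1 → after 1×micro: 257/32; S2 reads c2=4 → after 2×micro: 3 ⇒ (c0=-2, c1=257/32, c2=3)
macro 6: S0 reads c2=3 → after 1×micro: 1; S1 reads c0=-2 → after 1×micro: 515/64; S2 reads c2=3 → after 2×micro: 1 ⇒ (c0=1, c1=515/64, c2=1)
macro 7: S0 reads c2=1 → after 1×micro: -1; S1 reads c0=1 → after 1×micro: 1801/128; S2 reads c2=1 → after 2×micro: 4 ⇒ (c0=-1, c1=1801/128, c2=4)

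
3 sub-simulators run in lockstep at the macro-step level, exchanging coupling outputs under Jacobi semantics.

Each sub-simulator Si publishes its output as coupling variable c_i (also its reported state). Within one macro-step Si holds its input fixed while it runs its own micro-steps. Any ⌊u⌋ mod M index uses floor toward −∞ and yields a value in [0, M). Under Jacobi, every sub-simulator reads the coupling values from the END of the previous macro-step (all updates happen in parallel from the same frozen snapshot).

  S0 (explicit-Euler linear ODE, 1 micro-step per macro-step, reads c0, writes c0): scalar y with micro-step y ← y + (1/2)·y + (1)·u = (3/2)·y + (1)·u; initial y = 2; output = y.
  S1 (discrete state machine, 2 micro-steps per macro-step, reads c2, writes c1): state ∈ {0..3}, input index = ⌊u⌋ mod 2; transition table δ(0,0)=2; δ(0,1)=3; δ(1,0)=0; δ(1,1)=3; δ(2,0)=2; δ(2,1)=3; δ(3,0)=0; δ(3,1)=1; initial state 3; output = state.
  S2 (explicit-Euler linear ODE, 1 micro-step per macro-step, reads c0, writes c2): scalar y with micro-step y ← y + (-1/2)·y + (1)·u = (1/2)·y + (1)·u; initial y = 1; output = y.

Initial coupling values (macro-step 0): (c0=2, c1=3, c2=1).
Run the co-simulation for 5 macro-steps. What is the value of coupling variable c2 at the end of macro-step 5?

c2 at macro-step 5 = 3125/32

macro 1: S0 reads c0=2 → after 1×micro: 5; S1 reads c2=1 → after 2×micro: 3; S2 reads c0=2 → after 1×micro: 5/2 ⇒ (c0=5, c1=3, c2=5/2)
macro 2: S0 reads c0=5 → after 1×micro: 25/2; S1 reads c2=5/2 → after 2×micro: 2; S2 reads c0=5 → after 1×micro: 25/4 ⇒ (c0=25/2, c1=2, c2=25/4)
macro 3: S0 reads c0=25/2 → after 1×micro: 125/4; S1 reads c2=25/4 → after 2×micro: 2; S2 reads c0=25/2 → after 1×micro: 125/8 ⇒ (c0=125/4, c1=2, c2=125/8)
macro 4: S0 reads c0=125/4 → after 1×micro: 625/8; S1 reads c2=125/8 → after 2×micro: 1; S2 reads c0=125/4 → after 1×micro: 625/16 ⇒ (c0=625/8, c1=1, c2=625/16)
macro 5: S0 reads c0=625/8 → after 1×micro: 3125/16; S1 reads c2=625/16 → after 2×micro: 1; S2 reads c0=625/8 → after 1×micro: 3125/32 ⇒ (c0=3125/16, c1=1, c2=3125/32)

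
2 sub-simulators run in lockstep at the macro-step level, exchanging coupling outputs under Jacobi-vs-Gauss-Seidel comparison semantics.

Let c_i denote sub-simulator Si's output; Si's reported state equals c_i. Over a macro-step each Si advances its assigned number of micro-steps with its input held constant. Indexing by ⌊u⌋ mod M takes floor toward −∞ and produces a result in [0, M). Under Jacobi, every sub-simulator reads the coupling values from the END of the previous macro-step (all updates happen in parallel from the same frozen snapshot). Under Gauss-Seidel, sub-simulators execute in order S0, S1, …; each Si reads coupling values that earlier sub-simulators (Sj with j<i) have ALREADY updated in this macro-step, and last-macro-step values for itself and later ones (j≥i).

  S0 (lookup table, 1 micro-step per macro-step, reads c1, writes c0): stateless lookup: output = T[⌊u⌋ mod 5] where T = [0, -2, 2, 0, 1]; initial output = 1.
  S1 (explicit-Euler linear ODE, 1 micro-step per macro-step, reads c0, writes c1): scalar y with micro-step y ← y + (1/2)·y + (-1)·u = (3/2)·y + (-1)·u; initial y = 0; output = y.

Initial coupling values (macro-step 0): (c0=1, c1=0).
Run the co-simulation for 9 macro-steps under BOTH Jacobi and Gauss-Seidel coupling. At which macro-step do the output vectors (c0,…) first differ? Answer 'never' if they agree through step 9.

[Jacobi] macro 1: S0 reads c1=0 → after 1×micro: 0; S1 reads c0=1 → after 1×micro: -1 ⇒ (c0=0, c1=-1)
[Jacobi] macro 2: S0 reads c1=-1 → after 1×micro: 1; S1 reads c0=0 → after 1×micro: -3/2 ⇒ (c0=1, c1=-3/2)
[Jacobi] macro 3: S0 reads c1=-3/2 → after 1×micro: 0; S1 reads c0=1 → after 1×micro: -13/4 ⇒ (c0=0, c1=-13/4)
[Jacobi] macro 4: S0 reads c1=-13/4 → after 1×micro: -2; S1 reads c0=0 → after 1×micro: -39/8 ⇒ (c0=-2, c1=-39/8)
[Jacobi] macro 5: S0 reads c1=-39/8 → after 1×micro: 0; S1 reads c0=-2 → after 1×micro: -85/16 ⇒ (c0=0, c1=-85/16)
[Jacobi] macro 6: S0 reads c1=-85/16 → after 1×micro: 1; S1 reads c0=0 → after 1×micro: -255/32 ⇒ (c0=1, c1=-255/32)
[Jacobi] macro 7: S0 reads c1=-255/32 → after 1×micro: 2; S1 reads c0=1 → after 1×micro: -829/64 ⇒ (c0=2, c1=-829/64)
[Jacobi] macro 8: S0 reads c1=-829/64 → after 1×micro: 2; S1 reads c0=2 → after 1×micro: -2743/128 ⇒ (c0=2, c1=-2743/128)
[Jacobi] macro 9: S0 reads c1=-2743/128 → after 1×micro: 0; S1 reads c0=2 → after 1×micro: -8741/256 ⇒ (c0=0, c1=-8741/256)
[Gauss-Seidel] macro 1: S0 reads c1=0 → after 1×micro: 0; S1 reads c0=0 → after 1×micro: 0 ⇒ (c0=0, c1=0)
[Gauss-Seidel] macro 2: S0 reads c1=0 → after 1×micro: 0; S1 reads c0=0 → after 1×micro: 0 ⇒ (c0=0, c1=0)
[Gauss-Seidel] macro 3: S0 reads c1=0 → after 1×micro: 0; S1 reads c0=0 → after 1×micro: 0 ⇒ (c0=0, c1=0)
[Gauss-Seidel] macro 4: S0 reads c1=0 → after 1×micro: 0; S1 reads c0=0 → after 1×micro: 0 ⇒ (c0=0, c1=0)
[Gauss-Seidel] macro 5: S0 reads c1=0 → after 1×micro: 0; S1 reads c0=0 → after 1×micro: 0 ⇒ (c0=0, c1=0)
[Gauss-Seidel] macro 6: S0 reads c1=0 → after 1×micro: 0; S1 reads c0=0 → after 1×micro: 0 ⇒ (c0=0, c1=0)
[Gauss-Seidel] macro 7: S0 reads c1=0 → after 1×micro: 0; S1 reads c0=0 → after 1×micro: 0 ⇒ (c0=0, c1=0)
[Gauss-Seidel] macro 8: S0 reads c1=0 → after 1×micro: 0; S1 reads c0=0 → after 1×micro: 0 ⇒ (c0=0, c1=0)
[Gauss-Seidel] macro 9: S0 reads c1=0 → after 1×micro: 0; S1 reads c0=0 → after 1×micro: 0 ⇒ (c0=0, c1=0)

first divergence at macro-step: 1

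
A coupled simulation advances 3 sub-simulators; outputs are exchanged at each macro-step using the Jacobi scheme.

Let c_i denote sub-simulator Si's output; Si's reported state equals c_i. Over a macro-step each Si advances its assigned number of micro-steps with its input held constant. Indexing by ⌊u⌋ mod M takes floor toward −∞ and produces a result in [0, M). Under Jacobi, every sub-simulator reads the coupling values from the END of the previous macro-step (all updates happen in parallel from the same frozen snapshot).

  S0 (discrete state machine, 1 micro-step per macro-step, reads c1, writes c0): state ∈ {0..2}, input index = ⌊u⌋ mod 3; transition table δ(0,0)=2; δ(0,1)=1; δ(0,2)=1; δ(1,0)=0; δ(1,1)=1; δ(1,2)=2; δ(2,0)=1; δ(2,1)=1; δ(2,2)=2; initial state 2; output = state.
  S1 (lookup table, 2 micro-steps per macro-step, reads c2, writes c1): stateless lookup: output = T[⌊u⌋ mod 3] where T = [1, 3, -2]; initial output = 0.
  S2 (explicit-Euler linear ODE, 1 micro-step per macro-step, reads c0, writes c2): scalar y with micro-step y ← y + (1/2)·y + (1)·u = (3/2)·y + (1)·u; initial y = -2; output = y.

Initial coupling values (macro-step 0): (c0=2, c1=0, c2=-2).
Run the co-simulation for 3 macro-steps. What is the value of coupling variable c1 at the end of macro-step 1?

c1 at macro-step 1 = 3

macro 1: S0 reads c1=0 → after 1×micro: 1; S1 reads c2=-2 → after 2×micro: 3; S2 reads c0=2 → after 1×micro: -1 ⇒ (c0=1, c1=3, c2=-1)
macro 2: S0 reads c1=3 → after 1×micro: 0; S1 reads c2=-1 → after 2×micro: -2; S2 reads c0=1 → after 1×micro: -1/2 ⇒ (c0=0, c1=-2, c2=-1/2)
macro 3: S0 reads c1=-2 → after 1×micro: 1; S1 reads c2=-1/2 → after 2×micro: -2; S2 reads c0=0 → after 1×micro: -3/4 ⇒ (c0=1, c1=-2, c2=-3/4)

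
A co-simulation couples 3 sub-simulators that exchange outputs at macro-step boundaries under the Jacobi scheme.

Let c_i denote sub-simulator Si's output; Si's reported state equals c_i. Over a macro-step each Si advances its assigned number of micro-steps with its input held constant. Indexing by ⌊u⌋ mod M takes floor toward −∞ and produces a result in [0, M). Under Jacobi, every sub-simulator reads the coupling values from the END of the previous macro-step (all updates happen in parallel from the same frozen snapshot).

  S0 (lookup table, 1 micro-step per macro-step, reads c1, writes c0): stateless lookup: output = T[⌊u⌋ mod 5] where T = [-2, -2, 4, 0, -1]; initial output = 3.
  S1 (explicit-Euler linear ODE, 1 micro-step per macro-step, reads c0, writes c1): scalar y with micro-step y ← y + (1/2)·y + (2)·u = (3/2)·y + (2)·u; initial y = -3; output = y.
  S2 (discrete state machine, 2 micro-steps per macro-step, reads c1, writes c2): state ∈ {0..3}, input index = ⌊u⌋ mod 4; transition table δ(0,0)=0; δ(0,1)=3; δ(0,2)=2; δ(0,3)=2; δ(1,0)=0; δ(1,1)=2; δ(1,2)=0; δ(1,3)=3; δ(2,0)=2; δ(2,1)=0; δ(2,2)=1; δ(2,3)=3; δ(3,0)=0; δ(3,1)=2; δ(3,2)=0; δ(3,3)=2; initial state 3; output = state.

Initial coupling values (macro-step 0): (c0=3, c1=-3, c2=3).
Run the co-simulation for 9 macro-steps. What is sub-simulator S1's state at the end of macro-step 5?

macro 1: S0 reads c1=-3 → after 1×micro: 4; S1 reads c0=3 → after 1×micro: 3/2; S2 reads c1=-3 → after 2×micro: 0 ⇒ (c0=4, c1=3/2, c2=0)
macro 2: S0 reads c1=3/2 → after 1×micro: -2; S1 reads c0=4 → after 1×micro: 41/4; S2 reads c1=3/2 → after 2×micro: 2 ⇒ (c0=-2, c1=41/4, c2=2)
macro 3: S0 reads c1=41/4 → after 1×micro: -2; S1 reads c0=-2 → after 1×micro: 91/8; S2 reads c1=41/4 → after 2×micro: 0 ⇒ (c0=-2, c1=91/8, c2=0)
macro 4: S0 reads c1=91/8 → after 1×micro: -2; S1 reads c0=-2 → after 1×micro: 209/16; S2 reads c1=91/8 → after 2×micro: 3 ⇒ (c0=-2, c1=209/16, c2=3)
macro 5: S0 reads c1=209/16 → after 1×micro: 0; S1 reads c0=-2 → after 1×micro: 499/32; S2 reads c1=209/16 → after 2×micro: 0 ⇒ (c0=0, c1=499/32, c2=0)
macro 6: S0 reads c1=499/32 → after 1×micro: -2; S1 reads c0=0 → after 1×micro: 1497/64; S2 reads c1=499/32 → after 2×micro: 3 ⇒ (c0=-2, c1=1497/64, c2=3)
macro 7: S0 reads c1=1497/64 → after 1×micro: 0; S1 reads c0=-2 → after 1×micro: 3979/128; S2 reads c1=1497/64 → after 2×micro: 3 ⇒ (c0=0, c1=3979/128, c2=3)
macro 8: S0 reads c1=3979/128 → after 1×micro: -2; S1 reads c0=0 → after 1×micro: 11937/256; S2 reads c1=3979/128 → after 2×micro: 3 ⇒ (c0=-2, c1=11937/256, c2=3)
macro 9: S0 reads c1=11937/256 → after 1×micro: -2; S1 reads c0=-2 → after 1×micro: 33763/512; S2 reads c1=11937/256 → after 2×micro: 2 ⇒ (c0=-2, c1=33763/512, c2=2)

S1 state at macro-step 5 = 499/32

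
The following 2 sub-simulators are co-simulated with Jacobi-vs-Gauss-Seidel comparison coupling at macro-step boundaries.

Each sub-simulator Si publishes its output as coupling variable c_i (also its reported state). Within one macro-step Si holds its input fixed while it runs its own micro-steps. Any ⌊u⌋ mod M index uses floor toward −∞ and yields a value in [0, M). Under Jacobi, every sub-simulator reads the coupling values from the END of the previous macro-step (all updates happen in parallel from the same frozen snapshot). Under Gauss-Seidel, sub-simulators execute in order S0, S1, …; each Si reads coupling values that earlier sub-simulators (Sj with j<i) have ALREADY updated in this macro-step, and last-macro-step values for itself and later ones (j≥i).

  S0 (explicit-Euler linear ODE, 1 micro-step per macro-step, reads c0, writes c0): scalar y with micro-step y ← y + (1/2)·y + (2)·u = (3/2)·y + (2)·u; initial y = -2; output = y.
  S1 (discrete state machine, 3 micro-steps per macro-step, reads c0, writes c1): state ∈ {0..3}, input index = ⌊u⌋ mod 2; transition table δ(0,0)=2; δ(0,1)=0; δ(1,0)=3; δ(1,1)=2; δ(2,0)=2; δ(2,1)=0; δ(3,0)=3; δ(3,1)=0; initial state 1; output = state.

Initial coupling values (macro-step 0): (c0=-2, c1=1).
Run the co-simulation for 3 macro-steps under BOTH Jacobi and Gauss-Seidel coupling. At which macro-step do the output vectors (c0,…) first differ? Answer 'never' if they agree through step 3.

[Jacobi] macro 1: S0 reads c0=-2 → after 1×micro: -7; S1 reads c0=-2 → after 3×micro: 3 ⇒ (c0=-7, c1=3)
[Jacobi] macro 2: S0 reads c0=-7 → after 1×micro: -49/2; S1 reads c0=-7 → after 3×micro: 0 ⇒ (c0=-49/2, c1=0)
[Jacobi] macro 3: S0 reads c0=-49/2 → after 1×micro: -343/4; S1 reads c0=-49/2 → after 3×micro: 0 ⇒ (c0=-343/4, c1=0)
[Gauss-Seidel] macro 1: S0 reads c0=-2 → after 1×micro: -7; S1 reads c0=-7 → after 3×micro: 0 ⇒ (c0=-7, c1=0)
[Gauss-Seidel] macro 2: S0 reads c0=-7 → after 1×micro: -49/2; S1 reads c0=-49/2 → after 3×micro: 0 ⇒ (c0=-49/2, c1=0)
[Gauss-Seidel] macro 3: S0 reads c0=-49/2 → after 1×micro: -343/4; S1 reads c0=-343/4 → after 3×micro: 2 ⇒ (c0=-343/4, c1=2)

first divergence at macro-step: 1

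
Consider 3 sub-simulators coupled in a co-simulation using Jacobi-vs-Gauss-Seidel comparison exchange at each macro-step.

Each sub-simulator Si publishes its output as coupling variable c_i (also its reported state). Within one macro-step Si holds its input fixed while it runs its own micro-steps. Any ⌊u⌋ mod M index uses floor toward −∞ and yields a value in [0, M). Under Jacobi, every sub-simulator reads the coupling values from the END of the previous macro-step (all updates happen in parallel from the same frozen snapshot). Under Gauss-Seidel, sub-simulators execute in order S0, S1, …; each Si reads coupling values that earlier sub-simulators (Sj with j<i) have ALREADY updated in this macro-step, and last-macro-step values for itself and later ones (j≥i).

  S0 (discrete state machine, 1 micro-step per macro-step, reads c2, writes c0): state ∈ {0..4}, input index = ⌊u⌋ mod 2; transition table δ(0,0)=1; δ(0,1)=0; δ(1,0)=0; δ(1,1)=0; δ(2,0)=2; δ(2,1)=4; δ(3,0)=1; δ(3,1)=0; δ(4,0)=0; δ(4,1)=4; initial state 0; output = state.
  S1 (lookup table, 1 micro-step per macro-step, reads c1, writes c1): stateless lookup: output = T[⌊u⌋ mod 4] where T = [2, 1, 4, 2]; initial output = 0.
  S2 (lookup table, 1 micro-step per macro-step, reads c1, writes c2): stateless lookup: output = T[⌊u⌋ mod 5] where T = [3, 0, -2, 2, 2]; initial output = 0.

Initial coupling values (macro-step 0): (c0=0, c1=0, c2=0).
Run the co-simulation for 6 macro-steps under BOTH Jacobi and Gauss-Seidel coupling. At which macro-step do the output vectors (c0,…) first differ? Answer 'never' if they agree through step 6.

first divergence at macro-step: 1

[Jacobi] macro 1: S0 reads c2=0 → after 1×micro: 1; S1 reads c1=0 → after 1×micro: 2; S2 reads c1=0 → after 1×micro: 3 ⇒ (c0=1, c1=2, c2=3)
[Jacobi] macro 2: S0 reads c2=3 → after 1×micro: 0; S1 reads c1=2 → after 1×micro: 4; S2 reads c1=2 → after 1×micro: -2 ⇒ (c0=0, c1=4, c2=-2)
[Jacobi] macro 3: S0 reads c2=-2 → after 1×micro: 1; S1 reads c1=4 → after 1×micro: 2; S2 reads c1=4 → after 1×micro: 2 ⇒ (c0=1, c1=2, c2=2)
[Jacobi] macro 4: S0 reads c2=2 → after 1×micro: 0; S1 reads c1=2 → after 1×micro: 4; S2 reads c1=2 → after 1×micro: -2 ⇒ (c0=0, c1=4, c2=-2)
[Jacobi] macro 5: S0 reads c2=-2 → after 1×micro: 1; S1 reads c1=4 → after 1×micro: 2; S2 reads c1=4 → after 1×micro: 2 ⇒ (c0=1, c1=2, c2=2)
[Jacobi] macro 6: S0 reads c2=2 → after 1×micro: 0; S1 reads c1=2 → after 1×micro: 4; S2 reads c1=2 → after 1×micro: -2 ⇒ (c0=0, c1=4, c2=-2)
[Gauss-Seidel] macro 1: S0 reads c2=0 → after 1×micro: 1; S1 reads c1=0 → after 1×micro: 2; S2 reads c1=2 → after 1×micro: -2 ⇒ (c0=1, c1=2, c2=-2)
[Gauss-Seidel] macro 2: S0 reads c2=-2 → after 1×micro: 0; S1 reads c1=2 → after 1×micro: 4; S2 reads c1=4 → after 1×micro: 2 ⇒ (c0=0, c1=4, c2=2)
[Gauss-Seidel] macro 3: S0 reads c2=2 → after 1×micro: 1; S1 reads c1=4 → after 1×micro: 2; S2 reads c1=2 → after 1×micro: -2 ⇒ (c0=1, c1=2, c2=-2)
[Gauss-Seidel] macro 4: S0 reads c2=-2 → after 1×micro: 0; S1 reads c1=2 → after 1×micro: 4; S2 reads c1=4 → after 1×micro: 2 ⇒ (c0=0, c1=4, c2=2)
[Gauss-Seidel] macro 5: S0 reads c2=2 → after 1×micro: 1; S1 reads c1=4 → after 1×micro: 2; S2 reads c1=2 → after 1×micro: -2 ⇒ (c0=1, c1=2, c2=-2)
[Gauss-Seidel] macro 6: S0 reads c2=-2 → after 1×micro: 0; S1 reads c1=2 → after 1×micro: 4; S2 reads c1=4 → after 1×micro: 2 ⇒ (c0=0, c1=4, c2=2)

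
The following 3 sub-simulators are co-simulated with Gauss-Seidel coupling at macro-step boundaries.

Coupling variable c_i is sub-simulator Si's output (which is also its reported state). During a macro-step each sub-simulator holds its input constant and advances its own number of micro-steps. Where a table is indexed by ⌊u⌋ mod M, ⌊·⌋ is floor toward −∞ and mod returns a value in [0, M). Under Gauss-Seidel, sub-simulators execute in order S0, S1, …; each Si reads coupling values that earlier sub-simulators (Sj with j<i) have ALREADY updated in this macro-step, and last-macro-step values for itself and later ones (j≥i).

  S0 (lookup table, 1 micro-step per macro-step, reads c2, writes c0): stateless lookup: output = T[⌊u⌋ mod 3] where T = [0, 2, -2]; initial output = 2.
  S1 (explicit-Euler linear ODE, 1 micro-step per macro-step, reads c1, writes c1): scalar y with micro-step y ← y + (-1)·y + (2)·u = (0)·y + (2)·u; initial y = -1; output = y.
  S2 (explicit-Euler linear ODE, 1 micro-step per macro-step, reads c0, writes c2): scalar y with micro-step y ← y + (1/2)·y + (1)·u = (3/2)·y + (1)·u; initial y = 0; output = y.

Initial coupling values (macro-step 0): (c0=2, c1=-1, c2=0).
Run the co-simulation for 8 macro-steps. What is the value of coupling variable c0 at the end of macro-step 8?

c0 at macro-step 8 = 0

macro 1: S0 reads c2=0 → after 1×micro: 0; S1 reads c1=-1 → after 1×micro: -2; S2 reads c0=0 → after 1×micro: 0 ⇒ (c0=0, c1=-2, c2=0)
macro 2: S0 reads c2=0 → after 1×micro: 0; S1 reads c1=-2 → after 1×micro: -4; S2 reads c0=0 → after 1×micro: 0 ⇒ (c0=0, c1=-4, c2=0)
macro 3: S0 reads c2=0 → after 1×micro: 0; S1 reads c1=-4 → after 1×micro: -8; S2 reads c0=0 → after 1×micro: 0 ⇒ (c0=0, c1=-8, c2=0)
macro 4: S0 reads c2=0 → after 1×micro: 0; S1 reads c1=-8 → after 1×micro: -16; S2 reads c0=0 → after 1×micro: 0 ⇒ (c0=0, c1=-16, c2=0)
macro 5: S0 reads c2=0 → after 1×micro: 0; S1 reads c1=-16 → after 1×micro: -32; S2 reads c0=0 → after 1×micro: 0 ⇒ (c0=0, c1=-32, c2=0)
macro 6: S0 reads c2=0 → after 1×micro: 0; S1 reads c1=-32 → after 1×micro: -64; S2 reads c0=0 → after 1×micro: 0 ⇒ (c0=0, c1=-64, c2=0)
macro 7: S0 reads c2=0 → after 1×micro: 0; S1 reads c1=-64 → after 1×micro: -128; S2 reads c0=0 → after 1×micro: 0 ⇒ (c0=0, c1=-128, c2=0)
macro 8: S0 reads c2=0 → after 1×micro: 0; S1 reads c1=-128 → after 1×micro: -256; S2 reads c0=0 → after 1×micro: 0 ⇒ (c0=0, c1=-256, c2=0)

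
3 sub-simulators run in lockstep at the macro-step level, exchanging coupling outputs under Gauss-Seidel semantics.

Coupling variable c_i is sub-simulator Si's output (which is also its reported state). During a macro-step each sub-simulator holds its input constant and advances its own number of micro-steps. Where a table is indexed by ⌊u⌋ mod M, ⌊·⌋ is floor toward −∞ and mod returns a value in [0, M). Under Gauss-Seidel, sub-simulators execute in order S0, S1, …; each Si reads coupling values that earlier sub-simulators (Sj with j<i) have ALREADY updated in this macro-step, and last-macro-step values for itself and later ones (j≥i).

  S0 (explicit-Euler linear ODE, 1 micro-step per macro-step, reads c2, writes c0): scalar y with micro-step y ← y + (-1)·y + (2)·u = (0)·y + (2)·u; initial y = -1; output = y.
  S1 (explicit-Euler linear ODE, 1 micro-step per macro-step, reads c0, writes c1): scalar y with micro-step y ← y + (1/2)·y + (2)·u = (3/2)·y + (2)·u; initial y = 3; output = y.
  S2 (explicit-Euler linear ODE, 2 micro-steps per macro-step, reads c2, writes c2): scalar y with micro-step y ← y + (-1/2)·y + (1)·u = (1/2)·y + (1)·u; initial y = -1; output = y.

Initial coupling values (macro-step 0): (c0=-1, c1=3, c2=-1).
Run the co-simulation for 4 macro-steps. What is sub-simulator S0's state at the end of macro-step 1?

S0 state at macro-step 1 = -2

macro 1: S0 reads c2=-1 → after 1×micro: -2; S1 reads c0=-2 → after 1×micro: 1/2; S2 reads c2=-1 → after 2×micro: -7/4 ⇒ (c0=-2, c1=1/2, c2=-7/4)
macro 2: S0 reads c2=-7/4 → after 1×micro: -7/2; S1 reads c0=-7/2 → after 1×micro: -25/4; S2 reads c2=-7/4 → after 2×micro: -49/16 ⇒ (c0=-7/2, c1=-25/4, c2=-49/16)
macro 3: S0 reads c2=-49/16 → after 1×micro: -49/8; S1 reads c0=-49/8 → after 1×micro: -173/8; S2 reads c2=-49/16 → after 2×micro: -343/64 ⇒ (c0=-49/8, c1=-173/8, c2=-343/64)
macro 4: S0 reads c2=-343/64 → after 1×micro: -343/32; S1 reads c0=-343/32 → after 1×micro: -431/8; S2 reads c2=-343/64 → after 2×micro: -2401/256 ⇒ (c0=-343/32, c1=-431/8, c2=-2401/256)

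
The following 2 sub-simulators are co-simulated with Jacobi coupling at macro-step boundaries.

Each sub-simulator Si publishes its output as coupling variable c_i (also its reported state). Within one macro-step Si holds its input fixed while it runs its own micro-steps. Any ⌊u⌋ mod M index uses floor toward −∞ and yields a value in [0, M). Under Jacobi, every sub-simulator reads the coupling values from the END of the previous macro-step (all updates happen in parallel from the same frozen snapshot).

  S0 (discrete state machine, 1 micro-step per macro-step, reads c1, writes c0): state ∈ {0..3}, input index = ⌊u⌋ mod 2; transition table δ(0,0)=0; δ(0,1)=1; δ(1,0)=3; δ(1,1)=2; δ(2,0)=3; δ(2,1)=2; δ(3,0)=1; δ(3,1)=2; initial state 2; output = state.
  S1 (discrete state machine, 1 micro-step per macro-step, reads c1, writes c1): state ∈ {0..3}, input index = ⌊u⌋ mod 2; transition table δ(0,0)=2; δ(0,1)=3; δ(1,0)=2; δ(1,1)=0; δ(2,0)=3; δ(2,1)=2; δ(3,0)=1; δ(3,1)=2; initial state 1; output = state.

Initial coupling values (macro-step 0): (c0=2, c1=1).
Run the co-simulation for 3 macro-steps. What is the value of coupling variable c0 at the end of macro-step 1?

macro 1: S0 reads c1=1 → after 1×micro: 2; S1 reads c1=1 → after 1×micro: 0 ⇒ (c0=2, c1=0)
macro 2: S0 reads c1=0 → after 1×micro: 3; S1 reads c1=0 → after 1×micro: 2 ⇒ (c0=3, c1=2)
macro 3: S0 reads c1=2 → after 1×micro: 1; S1 reads c1=2 → after 1×micro: 3 ⇒ (c0=1, c1=3)

c0 at macro-step 1 = 2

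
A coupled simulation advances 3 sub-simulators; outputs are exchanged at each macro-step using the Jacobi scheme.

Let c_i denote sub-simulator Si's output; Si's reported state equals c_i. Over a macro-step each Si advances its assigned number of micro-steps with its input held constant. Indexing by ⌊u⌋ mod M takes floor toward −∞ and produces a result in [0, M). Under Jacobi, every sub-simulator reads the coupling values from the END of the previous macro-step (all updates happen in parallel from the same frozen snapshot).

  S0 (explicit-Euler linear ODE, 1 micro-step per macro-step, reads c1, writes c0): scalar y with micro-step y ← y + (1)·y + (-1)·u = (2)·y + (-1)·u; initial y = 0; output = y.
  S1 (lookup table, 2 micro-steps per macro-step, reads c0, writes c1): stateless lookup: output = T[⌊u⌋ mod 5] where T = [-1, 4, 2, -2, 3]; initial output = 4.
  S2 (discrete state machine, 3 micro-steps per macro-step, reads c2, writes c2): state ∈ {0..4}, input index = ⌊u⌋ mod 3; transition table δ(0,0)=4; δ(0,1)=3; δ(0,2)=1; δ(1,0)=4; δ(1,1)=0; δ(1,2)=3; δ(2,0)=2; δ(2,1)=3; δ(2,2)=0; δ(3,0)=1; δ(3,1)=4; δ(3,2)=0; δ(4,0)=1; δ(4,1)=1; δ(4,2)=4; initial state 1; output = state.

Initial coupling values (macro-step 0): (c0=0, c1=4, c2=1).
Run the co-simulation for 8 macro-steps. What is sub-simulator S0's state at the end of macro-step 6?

macro 1: S0 reads c1=4 → after 1×micro: -4; S1 reads c0=0 → after 2×micro: -1; S2 reads c2=1 → after 3×micro: 4 ⇒ (c0=-4, c1=-1, c2=4)
macro 2: S0 reads c1=-1 → after 1×micro: -7; S1 reads c0=-4 → after 2×micro: 4; S2 reads c2=4 → after 3×micro: 3 ⇒ (c0=-7, c1=4, c2=3)
macro 3: S0 reads c1=4 → after 1×micro: -18; S1 reads c0=-7 → after 2×micro: -2; S2 reads c2=3 → after 3×micro: 1 ⇒ (c0=-18, c1=-2, c2=1)
macro 4: S0 reads c1=-2 → after 1×micro: -34; S1 reads c0=-18 → after 2×micro: 2; S2 reads c2=1 → after 3×micro: 4 ⇒ (c0=-34, c1=2, c2=4)
macro 5: S0 reads c1=2 → after 1×micro: -70; S1 reads c0=-34 → after 2×micro: 4; S2 reads c2=4 → after 3×micro: 3 ⇒ (c0=-70, c1=4, c2=3)
macro 6: S0 reads c1=4 → after 1×micro: -144; S1 reads c0=-70 → after 2×micro: -1; S2 reads c2=3 → after 3×micro: 1 ⇒ (c0=-144, c1=-1, c2=1)
macro 7: S0 reads c1=-1 → after 1×micro: -287; S1 reads c0=-144 → after 2×micro: 4; S2 reads c2=1 → after 3×micro: 4 ⇒ (c0=-287, c1=4, c2=4)
macro 8: S0 reads c1=4 → after 1×micro: -578; S1 reads c0=-287 → after 2×micro: -2; S2 reads c2=4 → after 3×micro: 3 ⇒ (c0=-578, c1=-2, c2=3)

S0 state at macro-step 6 = -144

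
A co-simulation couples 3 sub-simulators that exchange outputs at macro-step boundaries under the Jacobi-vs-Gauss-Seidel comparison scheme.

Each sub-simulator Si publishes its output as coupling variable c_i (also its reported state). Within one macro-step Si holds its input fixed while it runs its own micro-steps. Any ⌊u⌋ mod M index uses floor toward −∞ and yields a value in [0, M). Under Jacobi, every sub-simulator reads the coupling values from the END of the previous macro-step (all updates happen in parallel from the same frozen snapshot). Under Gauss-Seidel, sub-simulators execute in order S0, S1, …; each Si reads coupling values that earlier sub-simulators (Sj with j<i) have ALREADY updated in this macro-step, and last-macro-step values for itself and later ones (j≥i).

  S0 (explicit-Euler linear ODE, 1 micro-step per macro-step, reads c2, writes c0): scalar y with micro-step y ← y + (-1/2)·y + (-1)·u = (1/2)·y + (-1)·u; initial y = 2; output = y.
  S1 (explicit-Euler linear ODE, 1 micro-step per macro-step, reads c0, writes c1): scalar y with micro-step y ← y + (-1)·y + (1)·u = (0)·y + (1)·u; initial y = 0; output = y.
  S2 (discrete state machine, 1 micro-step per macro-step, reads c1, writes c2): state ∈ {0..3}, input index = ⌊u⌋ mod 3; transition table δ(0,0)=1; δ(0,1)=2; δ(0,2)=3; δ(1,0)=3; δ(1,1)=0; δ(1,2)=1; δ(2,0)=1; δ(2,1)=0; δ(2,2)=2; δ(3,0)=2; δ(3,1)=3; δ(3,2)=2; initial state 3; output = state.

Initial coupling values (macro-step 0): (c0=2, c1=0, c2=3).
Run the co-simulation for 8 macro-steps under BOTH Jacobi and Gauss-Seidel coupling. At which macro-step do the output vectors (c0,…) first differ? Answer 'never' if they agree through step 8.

first divergence at macro-step: 1

[Jacobi] macro 1: S0 reads c2=3 → after 1×micro: -2; S1 reads c0=2 → after 1×micro: 2; S2 reads c1=0 → after 1×micro: 2 ⇒ (c0=-2, c1=2, c2=2)
[Jacobi] macro 2: S0 reads c2=2 → after 1×micro: -3; S1 reads c0=-2 → after 1×micro: -2; S2 reads c1=2 → after 1×micro: 2 ⇒ (c0=-3, c1=-2, c2=2)
[Jacobi] macro 3: S0 reads c2=2 → after 1×micro: -7/2; S1 reads c0=-3 → after 1×micro: -3; S2 reads c1=-2 → after 1×micro: 0 ⇒ (c0=-7/2, c1=-3, c2=0)
[Jacobi] macro 4: S0 reads c2=0 → after 1×micro: -7/4; S1 reads c0=-7/2 → after 1×micro: -7/2; S2 reads c1=-3 → after 1×micro: 1 ⇒ (c0=-7/4, c1=-7/2, c2=1)
[Jacobi] macro 5: S0 reads c2=1 → after 1×micro: -15/8; S1 reads c0=-7/4 → after 1×micro: -7/4; S2 reads c1=-7/2 → after 1×micro: 1 ⇒ (c0=-15/8, c1=-7/4, c2=1)
[Jacobi] macro 6: S0 reads c2=1 → after 1×micro: -31/16; S1 reads c0=-15/8 → after 1×micro: -15/8; S2 reads c1=-7/4 → after 1×micro: 0 ⇒ (c0=-31/16, c1=-15/8, c2=0)
[Jacobi] macro 7: S0 reads c2=0 → after 1×micro: -31/32; S1 reads c0=-31/16 → after 1×micro: -31/16; S2 reads c1=-15/8 → after 1×micro: 2 ⇒ (c0=-31/32, c1=-31/16, c2=2)
[Jacobi] macro 8: S0 reads c2=2 → after 1×micro: -159/64; S1 reads c0=-31/32 → after 1×micro: -31/32; S2 reads c1=-31/16 → after 1×micro: 0 ⇒ (c0=-159/64, c1=-31/32, c2=0)
[Gauss-Seidel] macro 1: S0 reads c2=3 → after 1×micro: -2; S1 reads c0=-2 → after 1×micro: -2; S2 reads c1=-2 → after 1×micro: 3 ⇒ (c0=-2, c1=-2, c2=3)
[Gauss-Seidel] macro 2: S0 reads c2=3 → after 1×micro: -4; S1 reads c0=-4 → after 1×micro: -4; S2 reads c1=-4 → after 1×micro: 2 ⇒ (c0=-4, c1=-4, c2=2)
[Gauss-Seidel] macro 3: S0 reads c2=2 → after 1×micro: -4; S1 reads c0=-4 → after 1×micro: -4; S2 reads c1=-4 → after 1×micro: 2 ⇒ (c0=-4, c1=-4, c2=2)
[Gauss-Seidel] macro 4: S0 reads c2=2 → after 1×micro: -4; S1 reads c0=-4 → after 1×micro: -4; S2 reads c1=-4 → after 1×micro: 2 ⇒ (c0=-4, c1=-4, c2=2)
[Gauss-Seidel] macro 5: S0 reads c2=2 → after 1×micro: -4; S1 reads c0=-4 → after 1×micro: -4; S2 reads c1=-4 → after 1×micro: 2 ⇒ (c0=-4, c1=-4, c2=2)
[Gauss-Seidel] macro 6: S0 reads c2=2 → after 1×micro: -4; S1 reads c0=-4 → after 1×micro: -4; S2 reads c1=-4 → after 1×micro: 2 ⇒ (c0=-4, c1=-4, c2=2)
[Gauss-Seidel] macro 7: S0 reads c2=2 → after 1×micro: -4; S1 reads c0=-4 → after 1×micro: -4; S2 reads c1=-4 → after 1×micro: 2 ⇒ (c0=-4, c1=-4, c2=2)
[Gauss-Seidel] macro 8: S0 reads c2=2 → after 1×micro: -4; S1 reads c0=-4 → after 1×micro: -4; S2 reads c1=-4 → after 1×micro: 2 ⇒ (c0=-4, c1=-4, c2=2)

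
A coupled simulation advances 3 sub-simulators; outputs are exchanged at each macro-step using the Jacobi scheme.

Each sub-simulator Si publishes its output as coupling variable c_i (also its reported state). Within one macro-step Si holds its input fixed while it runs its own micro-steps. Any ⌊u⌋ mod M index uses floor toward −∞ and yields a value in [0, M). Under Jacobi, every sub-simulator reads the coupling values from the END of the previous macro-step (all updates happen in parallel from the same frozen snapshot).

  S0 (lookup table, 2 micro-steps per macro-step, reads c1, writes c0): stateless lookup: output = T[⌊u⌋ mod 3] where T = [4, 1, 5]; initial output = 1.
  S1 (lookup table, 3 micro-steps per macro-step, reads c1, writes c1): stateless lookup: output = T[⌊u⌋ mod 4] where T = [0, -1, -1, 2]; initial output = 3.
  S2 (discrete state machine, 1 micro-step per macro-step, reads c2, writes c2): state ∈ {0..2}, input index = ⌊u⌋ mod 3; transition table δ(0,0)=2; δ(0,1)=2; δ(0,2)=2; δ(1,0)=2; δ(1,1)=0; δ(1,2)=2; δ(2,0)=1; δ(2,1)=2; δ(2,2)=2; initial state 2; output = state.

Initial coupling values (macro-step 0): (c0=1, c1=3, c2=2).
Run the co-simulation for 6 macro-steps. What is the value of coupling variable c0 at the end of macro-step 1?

c0 at macro-step 1 = 4

macro 1: S0 reads c1=3 → after 2×micro: 4; S1 reads c1=3 → after 3×micro: 2; S2 reads c2=2 → after 1×micro: 2 ⇒ (c0=4, c1=2, c2=2)
macro 2: S0 reads c1=2 → after 2×micro: 5; S1 reads c1=2 → after 3×micro: -1; S2 reads c2=2 → after 1×micro: 2 ⇒ (c0=5, c1=-1, c2=2)
macro 3: S0 reads c1=-1 → after 2×micro: 5; S1 reads c1=-1 → after 3×micro: 2; S2 reads c2=2 → after 1×micro: 2 ⇒ (c0=5, c1=2, c2=2)
macro 4: S0 reads c1=2 → after 2×micro: 5; S1 reads c1=2 → after 3×micro: -1; S2 reads c2=2 → after 1×micro: 2 ⇒ (c0=5, c1=-1, c2=2)
macro 5: S0 reads c1=-1 → after 2×micro: 5; S1 reads c1=-1 → after 3×micro: 2; S2 reads c2=2 → after 1×micro: 2 ⇒ (c0=5, c1=2, c2=2)
macro 6: S0 reads c1=2 → after 2×micro: 5; S1 reads c1=2 → after 3×micro: -1; S2 reads c2=2 → after 1×micro: 2 ⇒ (c0=5, c1=-1, c2=2)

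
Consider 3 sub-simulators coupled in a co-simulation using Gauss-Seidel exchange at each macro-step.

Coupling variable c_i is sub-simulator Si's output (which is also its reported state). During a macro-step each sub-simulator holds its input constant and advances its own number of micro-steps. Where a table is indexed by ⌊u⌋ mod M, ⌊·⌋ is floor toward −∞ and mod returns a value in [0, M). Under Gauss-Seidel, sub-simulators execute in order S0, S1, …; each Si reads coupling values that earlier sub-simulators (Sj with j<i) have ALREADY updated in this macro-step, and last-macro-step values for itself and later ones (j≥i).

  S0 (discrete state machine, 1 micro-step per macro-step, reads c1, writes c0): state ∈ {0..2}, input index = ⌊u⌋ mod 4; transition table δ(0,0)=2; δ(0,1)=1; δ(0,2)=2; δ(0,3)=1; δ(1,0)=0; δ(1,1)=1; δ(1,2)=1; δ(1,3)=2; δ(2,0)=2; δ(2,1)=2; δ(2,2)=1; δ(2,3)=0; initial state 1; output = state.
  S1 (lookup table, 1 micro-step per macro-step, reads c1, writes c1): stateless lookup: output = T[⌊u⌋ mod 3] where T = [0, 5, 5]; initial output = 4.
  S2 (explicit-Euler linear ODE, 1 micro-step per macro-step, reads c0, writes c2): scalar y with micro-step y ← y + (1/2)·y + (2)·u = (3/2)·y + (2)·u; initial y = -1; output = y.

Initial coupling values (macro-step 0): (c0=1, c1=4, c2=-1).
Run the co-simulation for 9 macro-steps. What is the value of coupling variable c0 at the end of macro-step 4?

macro 1: S0 reads c1=4 → after 1×micro: 0; S1 reads c1=4 → after 1×micro: 5; S2 reads c0=0 → after 1×micro: -3/2 ⇒ (c0=0, c1=5, c2=-3/2)
macro 2: S0 reads c1=5 → after 1×micro: 1; S1 reads c1=5 → after 1×micro: 5; S2 reads c0=1 → after 1×micro: -1/4 ⇒ (c0=1, c1=5, c2=-1/4)
macro 3: S0 reads c1=5 → after 1×micro: 1; S1 reads c1=5 → after 1×micro: 5; S2 reads c0=1 → after 1×micro: 13/8 ⇒ (c0=1, c1=5, c2=13/8)
macro 4: S0 reads c1=5 → after 1×micro: 1; S1 reads c1=5 → after 1×micro: 5; S2 reads c0=1 → after 1×micro: 71/16 ⇒ (c0=1, c1=5, c2=71/16)
macro 5: S0 reads c1=5 → after 1×micro: 1; S1 reads c1=5 → after 1×micro: 5; S2 reads c0=1 → after 1×micro: 277/32 ⇒ (c0=1, c1=5, c2=277/32)
macro 6: S0 reads c1=5 → after 1×micro: 1; S1 reads c1=5 → after 1×micro: 5; S2 reads c0=1 → after 1×micro: 959/64 ⇒ (c0=1, c1=5, c2=959/64)
macro 7: S0 reads c1=5 → after 1×micro: 1; S1 reads c1=5 → after 1×micro: 5; S2 reads c0=1 → after 1×micro: 3133/128 ⇒ (c0=1, c1=5, c2=3133/128)
macro 8: S0 reads c1=5 → after 1×micro: 1; S1 reads c1=5 → after 1×micro: 5; S2 reads c0=1 → after 1×micro: 9911/256 ⇒ (c0=1, c1=5, c2=9911/256)
macro 9: S0 reads c1=5 → after 1×micro: 1; S1 reads c1=5 → after 1×micro: 5; S2 reads c0=1 → after 1×micro: 30757/512 ⇒ (c0=1, c1=5, c2=30757/512)

c0 at macro-step 4 = 1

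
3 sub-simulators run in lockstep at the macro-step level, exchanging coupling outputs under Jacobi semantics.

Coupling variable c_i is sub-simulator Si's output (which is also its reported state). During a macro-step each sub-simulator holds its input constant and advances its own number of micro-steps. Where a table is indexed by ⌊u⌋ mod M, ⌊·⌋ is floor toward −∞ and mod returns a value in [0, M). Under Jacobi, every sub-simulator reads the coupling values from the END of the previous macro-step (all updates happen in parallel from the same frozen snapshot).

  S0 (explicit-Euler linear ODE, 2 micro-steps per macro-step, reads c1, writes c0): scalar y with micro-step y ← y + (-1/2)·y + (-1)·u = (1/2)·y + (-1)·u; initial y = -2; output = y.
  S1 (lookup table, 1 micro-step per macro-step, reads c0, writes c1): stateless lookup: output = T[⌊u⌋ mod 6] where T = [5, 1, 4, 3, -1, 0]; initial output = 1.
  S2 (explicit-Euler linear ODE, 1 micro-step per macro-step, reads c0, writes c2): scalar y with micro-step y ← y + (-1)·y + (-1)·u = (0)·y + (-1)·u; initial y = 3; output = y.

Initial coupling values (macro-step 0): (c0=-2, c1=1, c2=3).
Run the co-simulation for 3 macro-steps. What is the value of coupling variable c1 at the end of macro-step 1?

macro 1: S0 reads c1=1 → after 2×micro: -2; S1 reads c0=-2 → after 1×micro: -1; S2 reads c0=-2 → after 1×micro: 2 ⇒ (c0=-2, c1=-1, c2=2)
macro 2: S0 reads c1=-1 → after 2×micro: 1; S1 reads c0=-2 → after 1×micro: -1; S2 reads c0=-2 → after 1×micro: 2 ⇒ (c0=1, c1=-1, c2=2)
macro 3: S0 reads c1=-1 → after 2×micro: 7/4; S1 reads c0=1 → after 1×micro: 1; S2 reads c0=1 → after 1×micro: -1 ⇒ (c0=7/4, c1=1, c2=-1)

c1 at macro-step 1 = -1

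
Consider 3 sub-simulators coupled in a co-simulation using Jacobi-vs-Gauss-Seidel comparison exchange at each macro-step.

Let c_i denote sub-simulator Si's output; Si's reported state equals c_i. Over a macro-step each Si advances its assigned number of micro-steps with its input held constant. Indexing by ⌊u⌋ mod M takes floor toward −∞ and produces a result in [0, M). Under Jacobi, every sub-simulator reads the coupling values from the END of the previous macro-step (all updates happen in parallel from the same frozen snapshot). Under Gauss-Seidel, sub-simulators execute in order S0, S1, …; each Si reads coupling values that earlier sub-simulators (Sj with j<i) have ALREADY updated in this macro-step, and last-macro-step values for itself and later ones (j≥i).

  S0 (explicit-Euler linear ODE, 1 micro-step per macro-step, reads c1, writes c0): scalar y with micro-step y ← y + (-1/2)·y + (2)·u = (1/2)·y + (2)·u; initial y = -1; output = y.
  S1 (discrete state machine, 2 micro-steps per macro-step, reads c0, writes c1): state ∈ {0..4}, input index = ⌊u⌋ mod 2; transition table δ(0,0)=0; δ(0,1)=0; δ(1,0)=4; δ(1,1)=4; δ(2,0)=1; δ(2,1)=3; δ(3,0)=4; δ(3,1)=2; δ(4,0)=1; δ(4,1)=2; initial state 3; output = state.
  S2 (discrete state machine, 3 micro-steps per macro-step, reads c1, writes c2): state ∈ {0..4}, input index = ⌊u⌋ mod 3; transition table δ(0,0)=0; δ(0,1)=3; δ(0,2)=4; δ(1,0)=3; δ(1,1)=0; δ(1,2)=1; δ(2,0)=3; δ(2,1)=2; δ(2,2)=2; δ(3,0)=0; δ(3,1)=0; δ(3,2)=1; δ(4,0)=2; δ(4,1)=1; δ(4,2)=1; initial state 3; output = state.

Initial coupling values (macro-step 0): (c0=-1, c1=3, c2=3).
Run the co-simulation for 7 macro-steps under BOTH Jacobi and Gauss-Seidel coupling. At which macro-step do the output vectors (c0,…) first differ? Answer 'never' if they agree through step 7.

first divergence at macro-step: 2

[Jacobi] macro 1: S0 reads c1=3 → after 1×micro: 11/2; S1 reads c0=-1 → after 2×micro: 3; S2 reads c1=3 → after 3×micro: 0 ⇒ (c0=11/2, c1=3, c2=0)
[Jacobi] macro 2: S0 reads c1=3 → after 1×micro: 35/4; S1 reads c0=11/2 → after 2×micro: 3; S2 reads c1=3 → after 3×micro: 0 ⇒ (c0=35/4, c1=3, c2=0)
[Jacobi] macro 3: S0 reads c1=3 → after 1×micro: 83/8; S1 reads c0=35/4 → after 2×micro: 1; S2 reads c1=3 → after 3×micro: 0 ⇒ (c0=83/8, c1=1, c2=0)
[Jacobi] macro 4: S0 reads c1=1 → after 1×micro: 115/16; S1 reads c0=83/8 → after 2×micro: 1; S2 reads c1=1 → after 3×micro: 3 ⇒ (c0=115/16, c1=1, c2=3)
[Jacobi] macro 5: S0 reads c1=1 → after 1×micro: 179/32; S1 reads c0=115/16 → after 2×micro: 2; S2 reads c1=1 → after 3×micro: 0 ⇒ (c0=179/32, c1=2, c2=0)
[Jacobi] macro 6: S0 reads c1=2 → after 1×micro: 435/64; S1 reads c0=179/32 → after 2×micro: 2; S2 reads c1=2 → after 3×micro: 1 ⇒ (c0=435/64, c1=2, c2=1)
[Jacobi] macro 7: S0 reads c1=2 → after 1×micro: 947/128; S1 reads c0=435/64 → after 2×micro: 4; S2 reads c1=2 → after 3×micro: 1 ⇒ (c0=947/128, c1=4, c2=1)
[Gauss-Seidel] macro 1: S0 reads c1=3 → after 1×micro: 11/2; S1 reads c0=11/2 → after 2×micro: 3; S2 reads c1=3 → after 3×micro: 0 ⇒ (c0=11/2, c1=3, c2=0)
[Gauss-Seidel] macro 2: S0 reads c1=3 → after 1×micro: 35/4; S1 reads c0=35/4 → after 2×micro: 1; S2 reads c1=1 → after 3×micro: 3 ⇒ (c0=35/4, c1=1, c2=3)
[Gauss-Seidel] macro 3: S0 reads c1=1 → after 1×micro: 51/8; S1 reads c0=51/8 → after 2×micro: 1; S2 reads c1=1 → after 3×micro: 0 ⇒ (c0=51/8, c1=1, c2=0)
[Gauss-Seidel] macro 4: S0 reads c1=1 → after 1×micro: 83/16; S1 reads c0=83/16 → after 2×micro: 2; S2 reads c1=2 → after 3×micro: 1 ⇒ (c0=83/16, c1=2, c2=1)
[Gauss-Seidel] macro 5: S0 reads c1=2 → after 1×micro: 211/32; S1 reads c0=211/32 → after 2×micro: 4; S2 reads c1=4 → after 3×micro: 0 ⇒ (c0=211/32, c1=4, c2=0)
[Gauss-Seidel] macro 6: S0 reads c1=4 → after 1×micro: 723/64; S1 reads c0=723/64 → after 2×micro: 3; S2 reads c1=3 → after 3×micro: 0 ⇒ (c0=723/64, c1=3, c2=0)
[Gauss-Seidel] macro 7: S0 reads c1=3 → after 1×micro: 1491/128; S1 reads c0=1491/128 → after 2×micro: 3; S2 reads c1=3 → after 3×micro: 0 ⇒ (c0=1491/128, c1=3, c2=0)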